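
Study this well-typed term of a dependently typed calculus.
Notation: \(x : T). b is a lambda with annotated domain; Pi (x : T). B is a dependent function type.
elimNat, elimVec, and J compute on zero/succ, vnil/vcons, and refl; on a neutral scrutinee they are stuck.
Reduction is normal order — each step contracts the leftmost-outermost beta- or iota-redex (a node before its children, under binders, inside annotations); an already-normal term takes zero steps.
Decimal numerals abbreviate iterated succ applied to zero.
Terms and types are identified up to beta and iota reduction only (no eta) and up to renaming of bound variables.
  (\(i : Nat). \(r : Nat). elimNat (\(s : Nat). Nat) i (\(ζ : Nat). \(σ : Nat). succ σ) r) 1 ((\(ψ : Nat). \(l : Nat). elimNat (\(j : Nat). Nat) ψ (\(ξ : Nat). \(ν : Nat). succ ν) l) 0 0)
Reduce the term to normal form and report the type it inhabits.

reduced normal form:
  1
the term's type:
  Nat
observation: 6 normal-order steps separate the term from its normal form.


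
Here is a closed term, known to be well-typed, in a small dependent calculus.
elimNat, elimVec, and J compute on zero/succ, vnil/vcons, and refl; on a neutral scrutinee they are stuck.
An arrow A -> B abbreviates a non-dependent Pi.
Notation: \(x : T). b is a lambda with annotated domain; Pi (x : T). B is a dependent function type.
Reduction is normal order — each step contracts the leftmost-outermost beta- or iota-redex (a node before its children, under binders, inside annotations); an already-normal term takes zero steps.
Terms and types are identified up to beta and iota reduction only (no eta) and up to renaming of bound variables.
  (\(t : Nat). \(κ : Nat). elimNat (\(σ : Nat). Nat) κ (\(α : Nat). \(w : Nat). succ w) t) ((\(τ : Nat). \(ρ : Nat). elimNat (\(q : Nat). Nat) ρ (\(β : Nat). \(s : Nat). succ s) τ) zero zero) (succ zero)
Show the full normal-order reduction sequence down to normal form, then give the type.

reduction (normal order):
  (\(t : Nat). \(κ : Nat). elimNat (\(σ : Nat). Nat) κ (\(α : Nat). \(w : Nat). succ w) t) ((\(τ : Nat). \(ρ : Nat). elimNat (\(q : Nat). Nat) ρ (\(β : Nat). \(s : Nat). succ s) τ) zero zero) (succ zero)
  ~> (\(t : Nat). elimNat (\(κ : Nat). Nat) t (\(σ : Nat). \(α : Nat). succ α) ((\(w : Nat). \(τ : Nat). elimNat (\(ρ : Nat). Nat) τ (\(q : Nat). \(β : Nat). succ β) w) zero zero)) (succ zero)
  ~> elimNat (\(t : Nat). Nat) (succ zero) (\(κ : Nat). \(σ : Nat). succ σ) ((\(α : Nat). \(w : Nat). elimNat (\(τ : Nat). Nat) w (\(ρ : Nat). \(q : Nat). succ q) α) zero zero)
  ~> elimNat (\(t : Nat). Nat) (succ zero) (\(κ : Nat). \(σ : Nat). succ σ) ((\(α : Nat). elimNat (\(w : Nat). Nat) α (\(τ : Nat). \(ρ : Nat). succ ρ) zero) zero)
  ~> elimNat (\(t : Nat). Nat) (succ zero) (\(κ : Nat). \(σ : Nat). succ σ) (elimNat (\(α : Nat). Nat) zero (\(w : Nat). \(τ : Nat). succ τ) zero)
  ~> elimNat (\(t : Nat). Nat) (succ zero) (\(κ : Nat). \(σ : Nat). succ σ) zero
  ~> succ zero
inferred type:
  Nat


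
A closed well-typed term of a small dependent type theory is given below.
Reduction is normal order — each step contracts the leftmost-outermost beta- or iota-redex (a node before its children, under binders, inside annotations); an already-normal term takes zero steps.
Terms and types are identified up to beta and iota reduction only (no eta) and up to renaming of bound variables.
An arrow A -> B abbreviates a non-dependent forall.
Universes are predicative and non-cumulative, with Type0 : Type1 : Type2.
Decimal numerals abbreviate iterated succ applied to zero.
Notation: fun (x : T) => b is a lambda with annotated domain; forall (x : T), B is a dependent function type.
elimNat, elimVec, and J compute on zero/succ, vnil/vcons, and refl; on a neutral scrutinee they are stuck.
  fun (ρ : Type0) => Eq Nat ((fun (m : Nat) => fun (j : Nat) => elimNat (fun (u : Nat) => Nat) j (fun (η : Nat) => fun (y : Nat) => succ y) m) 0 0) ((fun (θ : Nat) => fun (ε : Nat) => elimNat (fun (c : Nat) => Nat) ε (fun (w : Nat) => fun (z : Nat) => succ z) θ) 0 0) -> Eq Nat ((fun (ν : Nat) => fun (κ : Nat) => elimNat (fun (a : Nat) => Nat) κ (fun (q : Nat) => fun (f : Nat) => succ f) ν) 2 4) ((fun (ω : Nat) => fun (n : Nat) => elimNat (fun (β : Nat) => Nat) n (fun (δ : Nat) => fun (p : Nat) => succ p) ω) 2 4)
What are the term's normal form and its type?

normal form:
  fun (ρ : Type0) => Eq Nat 0 0 -> Eq Nat 6 6
inferred type:
  Type0 -> Type0
observation: 24 normal-order steps separate the term from its normal form.


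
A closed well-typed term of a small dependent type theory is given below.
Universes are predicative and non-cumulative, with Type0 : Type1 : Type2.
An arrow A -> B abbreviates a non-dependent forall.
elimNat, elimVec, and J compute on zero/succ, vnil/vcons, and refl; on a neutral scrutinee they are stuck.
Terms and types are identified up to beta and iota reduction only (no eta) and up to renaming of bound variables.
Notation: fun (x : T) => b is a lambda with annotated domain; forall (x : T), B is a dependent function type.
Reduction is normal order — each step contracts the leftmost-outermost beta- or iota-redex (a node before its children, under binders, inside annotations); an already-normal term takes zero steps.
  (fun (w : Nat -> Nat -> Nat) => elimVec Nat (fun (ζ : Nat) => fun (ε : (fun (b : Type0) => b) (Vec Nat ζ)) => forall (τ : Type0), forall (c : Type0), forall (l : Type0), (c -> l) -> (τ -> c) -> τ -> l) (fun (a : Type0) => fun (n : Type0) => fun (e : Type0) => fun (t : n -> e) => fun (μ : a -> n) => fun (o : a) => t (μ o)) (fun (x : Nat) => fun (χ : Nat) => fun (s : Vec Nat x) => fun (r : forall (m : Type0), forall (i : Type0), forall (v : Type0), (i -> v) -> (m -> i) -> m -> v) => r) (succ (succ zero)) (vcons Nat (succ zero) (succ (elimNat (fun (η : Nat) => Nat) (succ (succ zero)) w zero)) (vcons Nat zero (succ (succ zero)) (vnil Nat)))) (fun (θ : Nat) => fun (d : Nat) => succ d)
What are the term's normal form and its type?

resulting normal form:
  fun (w : Type0) => fun (ζ : Type0) => fun (ε : Type0) => fun (b : ζ -> ε) => fun (τ : w -> ζ) => fun (c : w) => b (τ c)
type:
  forall (w : Type0), forall (ζ : Type0), forall (ε : Type0), (ζ -> ε) -> (w -> ζ) -> w -> ε


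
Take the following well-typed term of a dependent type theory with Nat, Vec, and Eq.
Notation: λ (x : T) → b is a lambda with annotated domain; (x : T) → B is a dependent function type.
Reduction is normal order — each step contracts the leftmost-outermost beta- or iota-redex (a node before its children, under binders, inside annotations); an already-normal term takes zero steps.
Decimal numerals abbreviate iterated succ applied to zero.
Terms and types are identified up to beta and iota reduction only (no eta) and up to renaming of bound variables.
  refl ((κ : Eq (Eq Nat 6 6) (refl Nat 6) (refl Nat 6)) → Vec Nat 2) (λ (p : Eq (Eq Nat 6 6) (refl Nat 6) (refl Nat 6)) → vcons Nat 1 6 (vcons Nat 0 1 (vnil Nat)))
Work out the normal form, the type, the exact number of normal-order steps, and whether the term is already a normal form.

normal form:
  refl ((κ : Eq (Eq Nat 6 6) (refl Nat 6) (refl Nat 6)) → Vec Nat 2) (λ (p : Eq (Eq Nat 6 6) (refl Nat 6) (refl Nat 6)) → vcons Nat 1 6 (vcons Nat 0 1 (vnil Nat)))
type:
  Eq ((κ : Eq (Eq Nat 6 6) (refl Nat 6) (refl Nat 6)) → Vec Nat 2) (λ (p : Eq (Eq Nat 6 6) (refl Nat 6) (refl Nat 6)) → vcons Nat 1 6 (vcons Nat 0 1 (vnil Nat))) (λ (ρ : Eq (Eq Nat 6 6) (refl Nat 6) (refl Nat 6)) → vcons Nat 1 6 (vcons Nat 0 1 (vnil Nat)))
normal-order step count: 0
already normal: yes


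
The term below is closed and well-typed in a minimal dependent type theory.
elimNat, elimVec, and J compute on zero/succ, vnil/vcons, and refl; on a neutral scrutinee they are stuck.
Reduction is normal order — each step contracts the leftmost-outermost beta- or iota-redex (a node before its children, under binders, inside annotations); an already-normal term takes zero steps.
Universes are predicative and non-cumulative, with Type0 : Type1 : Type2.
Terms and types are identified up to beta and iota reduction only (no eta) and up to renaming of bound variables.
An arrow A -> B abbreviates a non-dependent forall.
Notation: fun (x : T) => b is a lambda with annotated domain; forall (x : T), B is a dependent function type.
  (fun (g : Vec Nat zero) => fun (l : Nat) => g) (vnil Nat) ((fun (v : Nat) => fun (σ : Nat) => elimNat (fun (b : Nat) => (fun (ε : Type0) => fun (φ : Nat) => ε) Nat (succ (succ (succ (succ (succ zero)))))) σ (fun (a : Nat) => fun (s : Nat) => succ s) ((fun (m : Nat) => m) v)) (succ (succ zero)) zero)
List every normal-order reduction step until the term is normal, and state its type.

normal-order reduction sequence:
  (fun (g : Vec Nat zero) => fun (l : Nat) => g) (vnil Nat) ((fun (v : Nat) => fun (σ : Nat) => elimNat (fun (b : Nat) => (fun (ε : Type0) => fun (φ : Nat) => ε) Nat (succ (succ (succ (succ (succ zero)))))) σ (fun (a : Nat) => fun (s : Nat) => succ s) ((fun (m : Nat) => m) v)) (succ (succ zero)) zero)
  ~> (fun (g : Nat) => vnil Nat) ((fun (l : Nat) => fun (v : Nat) => elimNat (fun (σ : Nat) => (fun (b : Type0) => fun (ε : Nat) => b) Nat (succ (succ (succ (succ (succ zero)))))) v (fun (φ : Nat) => fun (a : Nat) => succ a) ((fun (s : Nat) => s) l)) (succ (succ zero)) zero)
  ~> vnil Nat
the term's type:
  Vec Nat zero


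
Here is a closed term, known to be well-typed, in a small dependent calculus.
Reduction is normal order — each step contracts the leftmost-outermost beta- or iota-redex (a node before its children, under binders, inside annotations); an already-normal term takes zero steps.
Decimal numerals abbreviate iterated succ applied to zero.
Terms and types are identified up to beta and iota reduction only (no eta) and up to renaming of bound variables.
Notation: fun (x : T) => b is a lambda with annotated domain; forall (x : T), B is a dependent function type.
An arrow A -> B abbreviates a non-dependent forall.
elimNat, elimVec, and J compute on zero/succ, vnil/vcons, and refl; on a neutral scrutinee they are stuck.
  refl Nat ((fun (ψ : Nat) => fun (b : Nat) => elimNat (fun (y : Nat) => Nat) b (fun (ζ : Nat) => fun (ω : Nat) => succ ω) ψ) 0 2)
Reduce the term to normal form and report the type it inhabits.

resulting normal form:
  refl Nat 2
type:
  Eq Nat 2 2


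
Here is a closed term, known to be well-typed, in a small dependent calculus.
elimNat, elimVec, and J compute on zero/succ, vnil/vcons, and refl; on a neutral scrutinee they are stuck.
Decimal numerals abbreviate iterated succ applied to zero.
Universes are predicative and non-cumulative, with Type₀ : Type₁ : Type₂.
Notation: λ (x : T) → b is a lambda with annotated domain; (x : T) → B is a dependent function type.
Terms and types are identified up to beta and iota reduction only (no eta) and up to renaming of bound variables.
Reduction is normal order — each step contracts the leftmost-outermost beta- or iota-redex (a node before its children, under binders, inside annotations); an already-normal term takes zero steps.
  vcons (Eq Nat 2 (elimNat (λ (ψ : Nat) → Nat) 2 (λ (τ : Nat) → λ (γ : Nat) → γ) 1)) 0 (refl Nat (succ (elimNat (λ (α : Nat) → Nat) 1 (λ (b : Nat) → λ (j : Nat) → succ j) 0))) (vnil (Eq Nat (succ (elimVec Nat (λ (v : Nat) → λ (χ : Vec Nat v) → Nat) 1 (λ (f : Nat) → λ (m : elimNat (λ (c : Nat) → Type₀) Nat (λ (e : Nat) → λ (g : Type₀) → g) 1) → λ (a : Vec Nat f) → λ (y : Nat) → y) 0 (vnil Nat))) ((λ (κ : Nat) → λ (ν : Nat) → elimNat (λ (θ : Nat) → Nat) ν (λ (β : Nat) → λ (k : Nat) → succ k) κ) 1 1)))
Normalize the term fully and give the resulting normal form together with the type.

reduced normal form:
  vcons (Eq Nat 2 2) 0 (refl Nat 2) (vnil (Eq Nat 2 2))
the term's type:
  Vec (Eq Nat 2 2) 1


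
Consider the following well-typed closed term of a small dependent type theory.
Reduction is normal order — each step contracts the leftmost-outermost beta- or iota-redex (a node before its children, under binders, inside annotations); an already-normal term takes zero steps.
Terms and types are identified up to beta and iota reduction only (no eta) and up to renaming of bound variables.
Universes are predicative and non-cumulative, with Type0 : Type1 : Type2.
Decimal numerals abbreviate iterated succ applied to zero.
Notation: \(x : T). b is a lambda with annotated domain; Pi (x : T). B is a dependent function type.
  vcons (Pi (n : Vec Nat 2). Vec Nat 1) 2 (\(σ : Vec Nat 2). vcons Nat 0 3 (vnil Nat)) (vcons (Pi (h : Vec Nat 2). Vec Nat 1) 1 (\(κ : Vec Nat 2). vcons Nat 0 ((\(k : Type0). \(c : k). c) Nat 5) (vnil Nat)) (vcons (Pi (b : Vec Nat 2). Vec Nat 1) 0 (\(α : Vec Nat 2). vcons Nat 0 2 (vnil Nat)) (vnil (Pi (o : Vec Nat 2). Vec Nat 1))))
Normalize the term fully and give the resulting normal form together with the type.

reduced normal form:
  vcons (Pi (n : Vec Nat 2). Vec Nat 1) 2 (\(σ : Vec Nat 2). vcons Nat 0 3 (vnil Nat)) (vcons (Pi (h : Vec Nat 2). Vec Nat 1) 1 (\(κ : Vec Nat 2). vcons Nat 0 5 (vnil Nat)) (vcons (Pi (k : Vec Nat 2). Vec Nat 1) 0 (\(c : Vec Nat 2). vcons Nat 0 2 (vnil Nat)) (vnil (Pi (b : Vec Nat 2). Vec Nat 1))))
type:
  Vec (Pi (n : Vec Nat 2). Vec Nat 1) 3
observation: reduction starts at a beta-redex, and 2 normal-order steps reach the normal form.


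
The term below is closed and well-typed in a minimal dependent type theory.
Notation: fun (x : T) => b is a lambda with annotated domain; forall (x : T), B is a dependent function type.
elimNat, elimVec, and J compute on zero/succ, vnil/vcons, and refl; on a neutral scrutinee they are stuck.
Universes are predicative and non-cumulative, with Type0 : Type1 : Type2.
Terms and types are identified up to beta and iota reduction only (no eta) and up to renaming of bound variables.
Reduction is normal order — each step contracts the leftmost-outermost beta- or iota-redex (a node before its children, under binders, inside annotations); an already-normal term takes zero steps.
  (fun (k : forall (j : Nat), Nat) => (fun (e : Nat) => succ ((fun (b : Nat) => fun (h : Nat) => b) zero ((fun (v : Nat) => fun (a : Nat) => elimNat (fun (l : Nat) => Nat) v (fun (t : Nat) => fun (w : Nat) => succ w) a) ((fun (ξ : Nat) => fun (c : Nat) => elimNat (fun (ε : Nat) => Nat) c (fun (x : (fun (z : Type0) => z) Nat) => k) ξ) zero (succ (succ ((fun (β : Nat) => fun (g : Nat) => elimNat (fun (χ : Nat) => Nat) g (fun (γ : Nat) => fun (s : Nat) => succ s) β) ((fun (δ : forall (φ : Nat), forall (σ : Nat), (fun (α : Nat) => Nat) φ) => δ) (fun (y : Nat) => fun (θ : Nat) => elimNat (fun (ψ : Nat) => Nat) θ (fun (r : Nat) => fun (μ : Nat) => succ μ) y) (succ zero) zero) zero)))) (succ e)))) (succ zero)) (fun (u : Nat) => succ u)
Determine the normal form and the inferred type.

resulting normal form:
  succ zero
the term's type:
  Nat
observation: the term reaches its normal form after 4 normal-order steps.


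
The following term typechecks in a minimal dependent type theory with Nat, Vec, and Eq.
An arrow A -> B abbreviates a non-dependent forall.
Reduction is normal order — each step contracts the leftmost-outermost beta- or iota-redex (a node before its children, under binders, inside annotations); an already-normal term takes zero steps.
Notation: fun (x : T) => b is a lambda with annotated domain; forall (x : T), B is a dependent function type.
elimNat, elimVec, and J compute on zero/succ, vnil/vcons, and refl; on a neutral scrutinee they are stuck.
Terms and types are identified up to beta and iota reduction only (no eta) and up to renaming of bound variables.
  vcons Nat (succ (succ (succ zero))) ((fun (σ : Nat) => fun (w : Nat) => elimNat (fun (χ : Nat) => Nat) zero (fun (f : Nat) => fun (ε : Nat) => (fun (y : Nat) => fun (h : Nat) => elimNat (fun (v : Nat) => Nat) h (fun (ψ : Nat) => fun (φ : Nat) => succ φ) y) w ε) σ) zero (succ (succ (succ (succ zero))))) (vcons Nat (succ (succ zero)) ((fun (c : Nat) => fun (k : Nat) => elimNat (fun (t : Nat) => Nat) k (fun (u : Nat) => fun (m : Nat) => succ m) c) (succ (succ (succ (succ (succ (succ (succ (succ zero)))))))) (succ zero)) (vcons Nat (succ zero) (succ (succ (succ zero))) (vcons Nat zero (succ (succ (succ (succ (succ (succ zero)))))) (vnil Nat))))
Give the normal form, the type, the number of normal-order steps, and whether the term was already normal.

reduced normal form:
  vcons Nat (succ (succ (succ zero))) zero (vcons Nat (succ (succ zero)) (succ (succ (succ (succ (succ (succ (succ (succ (succ zero))))))))) (vcons Nat (succ zero) (succ (succ (succ zero))) (vcons Nat zero (succ (succ (succ (succ (succ (succ zero)))))) (vnil Nat))))
inferred type:
  Vec Nat (succ (succ (succ (succ zero))))
reduction steps (normal order): 30
already normal: no
first contracted redex: a beta-redex


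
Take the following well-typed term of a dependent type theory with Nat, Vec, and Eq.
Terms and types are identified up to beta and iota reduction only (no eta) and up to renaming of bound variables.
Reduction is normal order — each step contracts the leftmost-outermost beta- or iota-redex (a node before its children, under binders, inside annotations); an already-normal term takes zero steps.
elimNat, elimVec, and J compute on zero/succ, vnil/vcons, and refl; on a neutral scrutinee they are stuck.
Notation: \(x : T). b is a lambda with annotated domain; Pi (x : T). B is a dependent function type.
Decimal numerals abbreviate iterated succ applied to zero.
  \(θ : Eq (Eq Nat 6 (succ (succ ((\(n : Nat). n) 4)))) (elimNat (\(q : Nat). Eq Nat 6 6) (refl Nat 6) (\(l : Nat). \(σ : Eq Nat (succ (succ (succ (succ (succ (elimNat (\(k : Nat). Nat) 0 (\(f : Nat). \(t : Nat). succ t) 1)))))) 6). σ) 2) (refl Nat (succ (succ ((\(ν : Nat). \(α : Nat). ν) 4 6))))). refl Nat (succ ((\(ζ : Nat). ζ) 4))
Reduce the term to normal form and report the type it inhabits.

normal form:
  \(θ : Eq (Eq Nat 6 6) (refl Nat 6) (refl Nat 6)). refl Nat 5
inferred type:
  Pi (θ : Eq (Eq Nat 6 6) (refl Nat 6) (refl Nat 6)). Eq Nat 5 5
observation: the term reaches its normal form after 11 normal-order steps.


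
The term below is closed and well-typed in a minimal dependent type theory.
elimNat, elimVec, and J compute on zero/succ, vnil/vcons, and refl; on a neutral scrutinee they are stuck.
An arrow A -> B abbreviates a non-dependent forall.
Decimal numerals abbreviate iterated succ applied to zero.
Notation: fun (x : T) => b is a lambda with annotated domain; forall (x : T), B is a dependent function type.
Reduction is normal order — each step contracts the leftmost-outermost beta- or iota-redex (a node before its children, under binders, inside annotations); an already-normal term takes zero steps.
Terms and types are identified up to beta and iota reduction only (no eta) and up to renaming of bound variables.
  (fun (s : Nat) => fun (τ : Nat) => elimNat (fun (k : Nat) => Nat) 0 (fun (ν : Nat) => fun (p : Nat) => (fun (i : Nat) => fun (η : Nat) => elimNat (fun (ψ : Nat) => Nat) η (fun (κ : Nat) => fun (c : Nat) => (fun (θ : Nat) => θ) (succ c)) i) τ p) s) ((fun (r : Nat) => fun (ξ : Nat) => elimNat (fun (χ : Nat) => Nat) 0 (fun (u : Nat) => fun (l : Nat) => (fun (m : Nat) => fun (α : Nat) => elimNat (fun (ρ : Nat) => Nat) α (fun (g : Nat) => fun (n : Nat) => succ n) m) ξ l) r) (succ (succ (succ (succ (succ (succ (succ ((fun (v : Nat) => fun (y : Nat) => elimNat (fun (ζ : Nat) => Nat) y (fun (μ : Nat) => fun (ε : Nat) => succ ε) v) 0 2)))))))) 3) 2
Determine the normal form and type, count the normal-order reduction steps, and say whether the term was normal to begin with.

reduced normal form:
  54
inferred type:
  Nat
normal-order step count: 224
already normal: no
first redex: a beta-redex


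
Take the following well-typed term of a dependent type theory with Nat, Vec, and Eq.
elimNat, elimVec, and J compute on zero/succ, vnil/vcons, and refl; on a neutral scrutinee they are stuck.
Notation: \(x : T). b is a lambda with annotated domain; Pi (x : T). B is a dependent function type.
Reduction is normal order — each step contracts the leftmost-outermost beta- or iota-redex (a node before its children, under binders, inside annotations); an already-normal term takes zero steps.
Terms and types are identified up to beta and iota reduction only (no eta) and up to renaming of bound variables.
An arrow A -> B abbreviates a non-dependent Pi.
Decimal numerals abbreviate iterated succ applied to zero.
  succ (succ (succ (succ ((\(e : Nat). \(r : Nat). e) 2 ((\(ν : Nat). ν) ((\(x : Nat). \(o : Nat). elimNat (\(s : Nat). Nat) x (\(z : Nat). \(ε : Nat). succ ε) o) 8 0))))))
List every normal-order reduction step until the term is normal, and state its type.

normal-order reduction:
  succ (succ (succ (succ ((\(e : Nat). \(r : Nat). e) 2 ((\(ν : Nat). ν) ((\(x : Nat). \(o : Nat). elimNat (\(s : Nat). Nat) x (\(z : Nat). \(ε : Nat). succ ε) o) 8 0))))))
  ~> succ (succ (succ (succ ((\(e : Nat). 2) ((\(r : Nat). r) ((\(ν : Nat). \(x : Nat). elimNat (\(o : Nat). Nat) ν (\(s : Nat). \(z : Nat). succ z) x) 8 0))))))
  ~> 6
type:
  Nat


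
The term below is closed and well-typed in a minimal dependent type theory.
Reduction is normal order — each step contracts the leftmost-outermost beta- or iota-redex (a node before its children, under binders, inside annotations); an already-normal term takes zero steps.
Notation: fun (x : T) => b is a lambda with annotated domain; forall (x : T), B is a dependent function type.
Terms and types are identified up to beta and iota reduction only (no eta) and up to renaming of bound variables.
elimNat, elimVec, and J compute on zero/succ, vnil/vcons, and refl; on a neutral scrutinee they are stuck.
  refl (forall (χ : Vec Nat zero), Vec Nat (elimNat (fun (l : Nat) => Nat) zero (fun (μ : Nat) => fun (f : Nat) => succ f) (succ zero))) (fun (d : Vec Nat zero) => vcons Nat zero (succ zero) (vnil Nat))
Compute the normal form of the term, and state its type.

reduced normal form:
  refl (forall (χ : Vec Nat zero), Vec Nat (succ zero)) (fun (l : Vec Nat zero) => vcons Nat zero (succ zero) (vnil Nat))
type:
  Eq (forall (χ : Vec Nat zero), Vec Nat (succ zero)) (fun (l : Vec Nat zero) => vcons Nat zero (succ zero) (vnil Nat)) (fun (μ : Vec Nat zero) => vcons Nat zero (succ zero) (vnil Nat))


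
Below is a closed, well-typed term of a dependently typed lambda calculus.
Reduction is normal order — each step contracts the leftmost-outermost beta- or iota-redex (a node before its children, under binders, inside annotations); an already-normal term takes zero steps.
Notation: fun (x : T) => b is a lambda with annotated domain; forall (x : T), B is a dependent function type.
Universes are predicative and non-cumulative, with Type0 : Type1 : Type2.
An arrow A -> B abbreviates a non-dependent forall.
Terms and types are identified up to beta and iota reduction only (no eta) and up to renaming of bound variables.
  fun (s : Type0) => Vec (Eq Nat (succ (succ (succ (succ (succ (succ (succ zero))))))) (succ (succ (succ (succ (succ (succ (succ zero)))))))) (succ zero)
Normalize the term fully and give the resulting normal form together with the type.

reduced normal form:
  fun (s : Type0) => Vec (Eq Nat (succ (succ (succ (succ (succ (succ (succ zero))))))) (succ (succ (succ (succ (succ (succ (succ zero)))))))) (succ zero)
the term's type:
  Type0 -> Type0
observation: no redex remains anywhere in the term; it is its own normal form.


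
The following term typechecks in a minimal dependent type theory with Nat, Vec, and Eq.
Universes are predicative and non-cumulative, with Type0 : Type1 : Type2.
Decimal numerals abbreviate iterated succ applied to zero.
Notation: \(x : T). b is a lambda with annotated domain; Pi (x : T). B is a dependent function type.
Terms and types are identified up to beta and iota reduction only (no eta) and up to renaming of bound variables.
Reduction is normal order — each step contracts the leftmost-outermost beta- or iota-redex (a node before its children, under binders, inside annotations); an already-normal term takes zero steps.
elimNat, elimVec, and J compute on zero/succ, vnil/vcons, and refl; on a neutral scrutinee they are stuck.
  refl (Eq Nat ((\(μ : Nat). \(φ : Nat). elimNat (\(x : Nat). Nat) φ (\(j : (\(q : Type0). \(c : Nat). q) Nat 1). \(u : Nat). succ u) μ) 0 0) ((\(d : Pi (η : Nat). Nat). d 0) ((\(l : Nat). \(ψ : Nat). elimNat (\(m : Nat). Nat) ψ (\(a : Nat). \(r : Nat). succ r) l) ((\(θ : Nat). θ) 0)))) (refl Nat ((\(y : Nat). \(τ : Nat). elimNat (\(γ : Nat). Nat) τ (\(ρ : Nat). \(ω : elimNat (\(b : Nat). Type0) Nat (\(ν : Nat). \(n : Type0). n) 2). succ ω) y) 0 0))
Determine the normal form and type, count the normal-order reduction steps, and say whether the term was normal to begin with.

reduced normal form:
  refl (Eq Nat 0 0) (refl Nat 0)
inferred type:
  Eq (Eq Nat 0 0) (refl Nat 0) (refl Nat 0)
reduction steps (normal order): 11
already normal: no
first redex: a beta-redex


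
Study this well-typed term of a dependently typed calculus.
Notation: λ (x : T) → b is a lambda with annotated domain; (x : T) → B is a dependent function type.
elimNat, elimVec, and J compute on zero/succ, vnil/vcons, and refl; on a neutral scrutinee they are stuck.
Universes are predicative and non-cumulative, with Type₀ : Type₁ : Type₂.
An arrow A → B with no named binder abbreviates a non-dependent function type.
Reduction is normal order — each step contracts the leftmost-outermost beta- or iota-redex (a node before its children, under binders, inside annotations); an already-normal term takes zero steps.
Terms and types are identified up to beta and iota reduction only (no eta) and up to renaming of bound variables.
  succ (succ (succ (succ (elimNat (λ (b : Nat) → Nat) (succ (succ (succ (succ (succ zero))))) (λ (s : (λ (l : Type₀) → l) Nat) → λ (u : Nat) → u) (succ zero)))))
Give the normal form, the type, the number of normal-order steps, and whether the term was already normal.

normal form:
  succ (succ (succ (succ (succ (succ (succ (succ (succ zero))))))))
inferred type:
  Nat
steps to reach normal form (normal order): 4
started in normal form: no
first contracted redex: an elimNat iota-redex


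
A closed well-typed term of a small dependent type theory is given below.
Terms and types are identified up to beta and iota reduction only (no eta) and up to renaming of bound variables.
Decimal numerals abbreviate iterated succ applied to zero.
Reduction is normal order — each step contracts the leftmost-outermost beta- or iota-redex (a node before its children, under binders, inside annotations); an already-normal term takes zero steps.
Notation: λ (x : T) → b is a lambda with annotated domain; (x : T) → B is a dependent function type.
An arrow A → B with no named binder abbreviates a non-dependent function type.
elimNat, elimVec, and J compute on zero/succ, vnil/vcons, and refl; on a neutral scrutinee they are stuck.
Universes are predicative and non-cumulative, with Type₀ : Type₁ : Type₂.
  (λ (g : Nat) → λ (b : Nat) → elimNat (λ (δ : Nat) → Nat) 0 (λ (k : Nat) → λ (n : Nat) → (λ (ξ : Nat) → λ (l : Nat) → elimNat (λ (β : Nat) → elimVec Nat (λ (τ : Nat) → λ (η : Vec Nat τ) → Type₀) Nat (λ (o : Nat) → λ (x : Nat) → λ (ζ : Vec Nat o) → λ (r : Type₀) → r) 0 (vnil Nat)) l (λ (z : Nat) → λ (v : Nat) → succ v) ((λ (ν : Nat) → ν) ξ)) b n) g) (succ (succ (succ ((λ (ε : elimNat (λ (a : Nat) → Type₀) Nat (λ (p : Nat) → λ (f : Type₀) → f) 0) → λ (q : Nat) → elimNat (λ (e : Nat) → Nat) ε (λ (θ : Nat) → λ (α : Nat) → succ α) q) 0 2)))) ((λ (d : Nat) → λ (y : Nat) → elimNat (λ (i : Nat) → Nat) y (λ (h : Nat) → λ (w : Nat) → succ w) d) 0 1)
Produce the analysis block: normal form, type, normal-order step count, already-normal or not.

normal form:
  5
inferred type:
  Nat
steps to reach normal form (normal order): 71
already normal: no
first redex: a beta-redex


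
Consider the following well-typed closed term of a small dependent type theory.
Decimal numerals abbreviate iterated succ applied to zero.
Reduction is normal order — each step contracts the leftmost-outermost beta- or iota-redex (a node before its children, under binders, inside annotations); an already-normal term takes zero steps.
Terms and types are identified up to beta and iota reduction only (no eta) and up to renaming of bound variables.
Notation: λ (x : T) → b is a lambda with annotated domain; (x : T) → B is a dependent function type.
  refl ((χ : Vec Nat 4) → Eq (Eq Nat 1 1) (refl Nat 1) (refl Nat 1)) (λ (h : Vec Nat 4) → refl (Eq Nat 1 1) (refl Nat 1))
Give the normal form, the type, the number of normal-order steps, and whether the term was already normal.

normal form:
  refl ((χ : Vec Nat 4) → Eq (Eq Nat 1 1) (refl Nat 1) (refl Nat 1)) (λ (h : Vec Nat 4) → refl (Eq Nat 1 1) (refl Nat 1))
type:
  Eq ((χ : Vec Nat 4) → Eq (Eq Nat 1 1) (refl Nat 1) (refl Nat 1)) (λ (h : Vec Nat 4) → refl (Eq Nat 1 1) (refl Nat 1)) (λ (φ : Vec Nat 4) → refl (Eq Nat 1 1) (refl Nat 1))
reduction steps (normal order): 0
already normal: yes


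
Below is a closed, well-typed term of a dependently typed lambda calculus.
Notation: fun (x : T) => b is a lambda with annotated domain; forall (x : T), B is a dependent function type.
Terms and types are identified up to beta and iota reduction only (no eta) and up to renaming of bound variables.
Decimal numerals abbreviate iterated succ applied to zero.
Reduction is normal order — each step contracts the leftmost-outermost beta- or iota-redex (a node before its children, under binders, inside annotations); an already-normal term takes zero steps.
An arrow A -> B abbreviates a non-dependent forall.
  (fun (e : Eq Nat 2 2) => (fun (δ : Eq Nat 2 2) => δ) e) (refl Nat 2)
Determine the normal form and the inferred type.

resulting normal form:
  refl Nat 2
type:
  Eq Nat 2 2


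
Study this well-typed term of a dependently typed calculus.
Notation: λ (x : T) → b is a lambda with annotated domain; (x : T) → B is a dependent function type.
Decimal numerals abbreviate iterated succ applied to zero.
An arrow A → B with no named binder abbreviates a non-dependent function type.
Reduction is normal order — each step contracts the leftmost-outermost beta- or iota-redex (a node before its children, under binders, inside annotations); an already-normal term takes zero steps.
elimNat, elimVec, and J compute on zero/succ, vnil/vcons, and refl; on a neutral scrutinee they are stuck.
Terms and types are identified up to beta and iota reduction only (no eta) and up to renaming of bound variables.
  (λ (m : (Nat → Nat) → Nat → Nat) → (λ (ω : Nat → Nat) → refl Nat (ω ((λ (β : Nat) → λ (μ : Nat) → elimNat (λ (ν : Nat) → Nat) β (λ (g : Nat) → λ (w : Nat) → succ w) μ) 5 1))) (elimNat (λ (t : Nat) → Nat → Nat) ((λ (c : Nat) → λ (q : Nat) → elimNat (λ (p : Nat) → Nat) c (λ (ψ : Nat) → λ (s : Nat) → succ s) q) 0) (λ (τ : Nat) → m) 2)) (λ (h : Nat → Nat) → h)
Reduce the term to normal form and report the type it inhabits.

normal form:
  refl Nat 6
the term's type:
  Eq Nat 6 6


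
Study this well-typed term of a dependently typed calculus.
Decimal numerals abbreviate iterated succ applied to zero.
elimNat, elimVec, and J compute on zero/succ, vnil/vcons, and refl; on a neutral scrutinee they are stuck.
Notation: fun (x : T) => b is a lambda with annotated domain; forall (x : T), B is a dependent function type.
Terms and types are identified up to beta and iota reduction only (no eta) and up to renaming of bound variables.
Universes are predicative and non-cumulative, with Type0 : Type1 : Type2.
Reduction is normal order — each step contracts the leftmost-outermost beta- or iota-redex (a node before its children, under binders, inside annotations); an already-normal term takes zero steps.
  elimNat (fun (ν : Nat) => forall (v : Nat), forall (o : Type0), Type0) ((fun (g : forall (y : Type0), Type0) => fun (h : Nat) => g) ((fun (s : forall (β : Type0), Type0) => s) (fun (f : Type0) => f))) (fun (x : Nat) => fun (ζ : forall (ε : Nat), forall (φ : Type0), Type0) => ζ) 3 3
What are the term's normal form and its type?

reduced normal form:
  fun (ν : Type0) => ν
the term's type:
  forall (ν : Type0), Type0
observation: 13 normal-order steps separate the term from its normal form.


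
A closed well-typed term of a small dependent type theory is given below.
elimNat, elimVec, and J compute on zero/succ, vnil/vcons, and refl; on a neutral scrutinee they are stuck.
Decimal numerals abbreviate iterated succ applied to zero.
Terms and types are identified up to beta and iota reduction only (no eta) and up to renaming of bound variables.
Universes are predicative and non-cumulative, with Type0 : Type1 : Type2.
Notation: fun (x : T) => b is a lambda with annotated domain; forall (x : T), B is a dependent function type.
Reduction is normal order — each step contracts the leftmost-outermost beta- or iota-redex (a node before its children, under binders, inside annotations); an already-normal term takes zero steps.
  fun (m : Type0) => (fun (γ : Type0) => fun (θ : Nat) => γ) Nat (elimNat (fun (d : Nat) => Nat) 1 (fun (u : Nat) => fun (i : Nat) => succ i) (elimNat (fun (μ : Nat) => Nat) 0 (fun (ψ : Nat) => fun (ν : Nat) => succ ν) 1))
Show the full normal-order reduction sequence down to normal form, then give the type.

normal-order reduction sequence:
  fun (m : Type0) => (fun (γ : Type0) => fun (θ : Nat) => γ) Nat (elimNat (fun (d : Nat) => Nat) 1 (fun (u : Nat) => fun (i : Nat) => succ i) (elimNat (fun (μ : Nat) => Nat) 0 (fun (ψ : Nat) => fun (ν : Nat) => succ ν) 1))
  ~> fun (m : Type0) => (fun (γ : Nat) => Nat) (elimNat (fun (θ : Nat) => Nat) 1 (fun (d : Nat) => fun (u : Nat) => succ u) (elimNat (fun (i : Nat) => Nat) 0 (fun (μ : Nat) => fun (ψ : Nat) => succ ψ) 1))
  ~> fun (m : Type0) => Nat
inferred type:
  forall (m : Type0), Type0


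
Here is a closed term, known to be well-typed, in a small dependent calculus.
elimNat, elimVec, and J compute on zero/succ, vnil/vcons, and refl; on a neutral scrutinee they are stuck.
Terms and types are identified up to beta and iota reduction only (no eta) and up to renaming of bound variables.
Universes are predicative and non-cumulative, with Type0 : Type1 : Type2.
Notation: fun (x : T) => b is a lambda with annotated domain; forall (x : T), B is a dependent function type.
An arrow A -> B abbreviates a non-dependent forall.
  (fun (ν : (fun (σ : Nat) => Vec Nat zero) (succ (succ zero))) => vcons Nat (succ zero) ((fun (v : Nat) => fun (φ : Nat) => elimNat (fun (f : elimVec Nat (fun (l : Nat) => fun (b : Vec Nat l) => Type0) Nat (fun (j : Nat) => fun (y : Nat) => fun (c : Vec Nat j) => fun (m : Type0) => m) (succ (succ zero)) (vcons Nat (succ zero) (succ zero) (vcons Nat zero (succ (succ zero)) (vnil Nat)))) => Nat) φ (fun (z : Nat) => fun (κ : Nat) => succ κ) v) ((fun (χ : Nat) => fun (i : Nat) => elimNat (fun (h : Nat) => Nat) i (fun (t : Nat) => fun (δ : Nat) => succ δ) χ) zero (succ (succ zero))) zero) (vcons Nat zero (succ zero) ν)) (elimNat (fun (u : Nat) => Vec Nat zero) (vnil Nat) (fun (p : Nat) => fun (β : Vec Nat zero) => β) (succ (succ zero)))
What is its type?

inferred type:
  Vec Nat (succ (succ zero))


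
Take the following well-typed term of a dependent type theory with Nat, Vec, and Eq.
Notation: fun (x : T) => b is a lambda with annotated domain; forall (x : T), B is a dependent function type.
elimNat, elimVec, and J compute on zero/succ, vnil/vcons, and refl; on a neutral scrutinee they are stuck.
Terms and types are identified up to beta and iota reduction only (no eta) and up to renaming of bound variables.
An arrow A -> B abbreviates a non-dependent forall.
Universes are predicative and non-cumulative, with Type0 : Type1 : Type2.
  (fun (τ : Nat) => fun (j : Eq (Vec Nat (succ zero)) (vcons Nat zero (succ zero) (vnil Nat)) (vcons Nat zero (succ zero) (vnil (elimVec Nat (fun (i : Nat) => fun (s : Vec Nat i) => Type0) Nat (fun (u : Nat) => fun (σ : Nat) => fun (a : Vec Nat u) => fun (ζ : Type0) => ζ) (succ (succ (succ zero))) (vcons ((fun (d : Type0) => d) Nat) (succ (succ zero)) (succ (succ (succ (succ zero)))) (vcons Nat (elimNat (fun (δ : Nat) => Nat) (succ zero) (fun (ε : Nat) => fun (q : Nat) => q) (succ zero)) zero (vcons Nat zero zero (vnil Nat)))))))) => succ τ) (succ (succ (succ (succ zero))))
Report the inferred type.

type:
  Eq (Vec Nat (succ zero)) (vcons Nat zero (succ zero) (vnil Nat)) (vcons Nat zero (succ zero) (vnil Nat)) -> Nat


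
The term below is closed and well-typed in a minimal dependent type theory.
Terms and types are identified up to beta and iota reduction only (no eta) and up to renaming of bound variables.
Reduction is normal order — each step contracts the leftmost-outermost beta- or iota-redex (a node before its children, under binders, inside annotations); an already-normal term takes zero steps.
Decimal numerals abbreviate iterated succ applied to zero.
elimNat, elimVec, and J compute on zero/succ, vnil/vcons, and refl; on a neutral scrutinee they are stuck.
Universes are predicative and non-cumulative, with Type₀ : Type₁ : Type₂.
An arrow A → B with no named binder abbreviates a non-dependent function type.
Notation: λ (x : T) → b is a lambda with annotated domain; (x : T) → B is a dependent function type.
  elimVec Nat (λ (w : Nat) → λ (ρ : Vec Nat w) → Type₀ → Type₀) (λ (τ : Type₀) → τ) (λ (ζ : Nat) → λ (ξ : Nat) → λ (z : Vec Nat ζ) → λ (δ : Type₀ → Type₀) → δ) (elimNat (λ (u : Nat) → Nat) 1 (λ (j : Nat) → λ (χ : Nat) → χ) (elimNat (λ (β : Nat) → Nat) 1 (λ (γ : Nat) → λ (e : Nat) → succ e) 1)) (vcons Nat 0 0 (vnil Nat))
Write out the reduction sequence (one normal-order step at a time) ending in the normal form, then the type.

reduction (normal order):
  elimVec Nat (λ (w : Nat) → λ (ρ : Vec Nat w) → Type₀ → Type₀) (λ (τ : Type₀) → τ) (λ (ζ : Nat) → λ (ξ : Nat) → λ (z : Vec Nat ζ) → λ (δ : Type₀ → Type₀) → δ) (elimNat (λ (u : Nat) → Nat) 1 (λ (j : Nat) → λ (χ : Nat) → χ) (elimNat (λ (β : Nat) → Nat) 1 (λ (γ : Nat) → λ (e : Nat) → succ e) 1)) (vcons Nat 0 0 (vnil Nat))
  ~> (λ (w : Nat) → λ (ρ : Nat) → λ (τ : Vec Nat w) → λ (ζ : Type₀ → Type₀) → ζ) 0 0 (vnil Nat) (elimVec Nat (λ (ξ : Nat) → λ (z : Vec Nat ξ) → Type₀ → Type₀) (λ (δ : Type₀) → δ) (λ (u : Nat) → λ (j : Nat) → λ (χ : Vec Nat u) → λ (β : Type₀ → Type₀) → β) 0 (vnil Nat))
  ~> (λ (w : Nat) → λ (ρ : Vec Nat 0) → λ (τ : Type₀ → Type₀) → τ) 0 (vnil Nat) (elimVec Nat (λ (ζ : Nat) → λ (ξ : Vec Nat ζ) → Type₀ → Type₀) (λ (z : Type₀) → z) (λ (δ : Nat) → λ (u : Nat) → λ (j : Vec Nat δ) → λ (χ : Type₀ → Type₀) → χ) 0 (vnil Nat))
  ~> (λ (w : Vec Nat 0) → λ (ρ : Type₀ → Type₀) → ρ) (vnil Nat) (elimVec Nat (λ (τ : Nat) → λ (ζ : Vec Nat τ) → Type₀ → Type₀) (λ (ξ : Type₀) → ξ) (λ (z : Nat) → λ (δ : Nat) → λ (u : Vec Nat z) → λ (j : Type₀ → Type₀) → j) 0 (vnil Nat))
  ~> (λ (w : Type₀ → Type₀) → w) (elimVec Nat (λ (ρ : Nat) → λ (τ : Vec Nat ρ) → Type₀ → Type₀) (λ (ζ : Type₀) → ζ) (λ (ξ : Nat) → λ (z : Nat) → λ (δ : Vec Nat ξ) → λ (u : Type₀ → Type₀) → u) 0 (vnil Nat))
  ~> elimVec Nat (λ (w : Nat) → λ (ρ : Vec Nat w) → Type₀ → Type₀) (λ (τ : Type₀) → τ) (λ (ζ : Nat) → λ (ξ : Nat) → λ (z : Vec Nat ζ) → λ (δ : Type₀ → Type₀) → δ) 0 (vnil Nat)
  ~> λ (w : Type₀) → w
type:
  Type₀ → Type₀


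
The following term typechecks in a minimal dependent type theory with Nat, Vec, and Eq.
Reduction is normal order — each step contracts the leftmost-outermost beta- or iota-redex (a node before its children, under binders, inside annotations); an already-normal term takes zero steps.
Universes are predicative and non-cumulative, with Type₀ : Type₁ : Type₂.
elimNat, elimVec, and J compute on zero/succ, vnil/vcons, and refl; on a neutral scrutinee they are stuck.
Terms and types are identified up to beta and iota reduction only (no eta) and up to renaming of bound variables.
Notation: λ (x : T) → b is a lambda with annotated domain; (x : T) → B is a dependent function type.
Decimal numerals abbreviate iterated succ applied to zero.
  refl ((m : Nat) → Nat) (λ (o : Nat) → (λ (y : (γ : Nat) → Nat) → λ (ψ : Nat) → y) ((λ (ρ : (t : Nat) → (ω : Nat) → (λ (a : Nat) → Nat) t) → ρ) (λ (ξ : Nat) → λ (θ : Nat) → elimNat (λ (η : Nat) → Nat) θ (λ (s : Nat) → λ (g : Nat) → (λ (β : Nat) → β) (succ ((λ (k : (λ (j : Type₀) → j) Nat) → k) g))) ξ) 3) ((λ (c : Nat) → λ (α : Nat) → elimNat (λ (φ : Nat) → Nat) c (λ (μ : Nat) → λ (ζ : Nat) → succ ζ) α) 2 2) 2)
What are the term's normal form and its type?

normal form:
  refl ((m : Nat) → Nat) (λ (o : Nat) → 5)
the term's type:
  Eq ((m : Nat) → Nat) (λ (o : Nat) → 5) (λ (y : Nat) → 5)
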